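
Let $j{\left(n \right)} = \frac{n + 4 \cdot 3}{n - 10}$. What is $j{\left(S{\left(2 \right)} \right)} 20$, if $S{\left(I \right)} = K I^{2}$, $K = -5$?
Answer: $\frac{16}{3} \approx 5.3333$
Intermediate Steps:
$S{\left(I \right)} = - 5 I^{2}$
$j{\left(n \right)} = \frac{12 + n}{-10 + n}$ ($j{\left(n \right)} = \frac{n + 12}{-10 + n} = \frac{12 + n}{-10 + n}$)
$j{\left(S{\left(2 \right)} \right)} 20 = \frac{12 - 5 \cdot 2^{2}}{-10 - 5 \cdot 2^{2}} \cdot 20 = \frac{12 - 20}{-10 - 20} \cdot 20 = \frac{1}{-30} \left(-8\right) 20 = \left(- \frac{1}{30}\right) \left(-8\right) 20 = \frac{4}{15} \cdot 20 = \frac{16}{3}$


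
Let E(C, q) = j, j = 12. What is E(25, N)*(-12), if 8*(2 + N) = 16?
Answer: -144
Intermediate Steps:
N = 0 (N = -2 + (1/8)*16 = -2 + 2 = 0)
E(C, q) = 12
E(25, N)*(-12) = 12*(-12) = -144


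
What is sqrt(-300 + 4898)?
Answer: 11*sqrt(38) ≈ 67.809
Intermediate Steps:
sqrt(-300 + 4898) = sqrt(4598) = 11*sqrt(38)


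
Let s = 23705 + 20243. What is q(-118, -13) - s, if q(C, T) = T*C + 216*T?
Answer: -45222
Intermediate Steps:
s = 43948
q(C, T) = 216*T + C*T (q(C, T) = C*T + 216*T = 216*T + C*T)
q(-118, -13) - s = -13*(216 - 118) - 1*43948 = -13*98 - 43948 = -1274 - 43948 = -45222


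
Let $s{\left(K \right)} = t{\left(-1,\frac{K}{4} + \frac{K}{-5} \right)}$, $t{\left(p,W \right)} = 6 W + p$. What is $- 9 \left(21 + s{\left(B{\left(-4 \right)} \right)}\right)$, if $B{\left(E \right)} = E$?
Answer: $- \frac{846}{5} \approx -169.2$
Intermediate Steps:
$t{\left(p,W \right)} = p + 6 W$
$s{\left(K \right)} = -1 + \frac{3 K}{10}$ ($s{\left(K \right)} = -1 + 6 \left(\frac{K}{4} + \frac{K}{-5}\right) = -1 + 6 \left(K \frac{1}{4} + K \left(- \frac{1}{5}\right)\right) = -1 + 6 \left(\frac{K}{4} - \frac{K}{5}\right) = -1 + 6 \frac{K}{20} = -1 + \frac{3 K}{10}$)
$- 9 \left(21 + s{\left(B{\left(-4 \right)} \right)}\right) = - 9 \left(21 + \left(-1 + \frac{3}{10} \left(-4\right)\right)\right) = - 9 \left(21 - \frac{11}{5}\right) = \left(-9\right) \frac{94}{5} = - \frac{846}{5}$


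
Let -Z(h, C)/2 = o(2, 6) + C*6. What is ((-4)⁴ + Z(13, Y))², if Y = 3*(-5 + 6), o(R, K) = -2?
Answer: 50176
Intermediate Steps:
Y = 3 (Y = 3*1 = 3)
Z(h, C) = 4 - 12*C (Z(h, C) = -2*(-2 + C*6) = -2*(-2 + 6*C) = 4 - 12*C)
((-4)⁴ + Z(13, Y))² = ((-4)⁴ + (4 - 12*3))² = (256 + (4 - 36))² = (256 - 32)² = 224² = 50176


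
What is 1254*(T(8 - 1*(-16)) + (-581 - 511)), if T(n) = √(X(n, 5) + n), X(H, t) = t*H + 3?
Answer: -1369368 + 8778*√3 ≈ -1.3542e+6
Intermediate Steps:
X(H, t) = 3 + H*t (X(H, t) = H*t + 3 = 3 + H*t)
T(n) = √(3 + 6*n) (T(n) = √((3 + n*5) + n) = √((3 + 5*n) + n) = √(3 + 6*n))
1254*(T(8 - 1*(-16)) + (-581 - 511)) = 1254*(√(3 + 6*(8 - 1*(-16))) + (-581 - 511)) = 1254*(√(3 + 6*(8 + 16)) - 1092) = 1254*(√(3 + 6*24) - 1092) = 1254*(√(3 + 144) - 1092) = 1254*(√147 - 1092) = 1254*(7*√3 - 1092) = 1254*(-1092 + 7*√3) = -1369368 + 8778*√3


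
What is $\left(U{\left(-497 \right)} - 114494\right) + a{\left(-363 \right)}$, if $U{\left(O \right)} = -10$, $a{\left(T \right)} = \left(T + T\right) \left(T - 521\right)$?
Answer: $527280$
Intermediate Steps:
$a{\left(T \right)} = 2 T \left(-521 + T\right)$
$\left(U{\left(-497 \right)} - 114494\right) + a{\left(-363 \right)} = \left(-10 - 114494\right) + 2 \left(-363\right) \left(-521 - 363\right) = -114504 + 2 \left(-363\right) \left(-884\right) = -114504 + 641784 = 527280$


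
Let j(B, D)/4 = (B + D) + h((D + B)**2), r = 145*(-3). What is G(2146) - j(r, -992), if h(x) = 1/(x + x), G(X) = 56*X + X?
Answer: 260711201868/2036329 ≈ 1.2803e+5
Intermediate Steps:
G(X) = 57*X
r = -435
h(x) = 1/(2*x)
j(B, D) = 2/(B + D)**2 + 4*B + 4*D (j(B, D) = 4*((B + D) + 1/(2*((D + B)**2))) = 4*((B + D) + 1/(2*((B + D)**2))) = 4*((B + D) + 1/(2*(B + D)**2)) = 4*(B + D + 1/(2*(B + D)**2)) = 2/(B + D)**2 + 4*B + 4*D)
G(2146) - j(r, -992) = 57*2146 - 2*(1 + 2*(-435 - 992)**3)/(-435 - 992)**2 = 122322 - 2*(1 + 2*(-1427)**3)/(-1427)**2 = 122322 - 2*(1 + 2*(-2905841483))/2036329 = 122322 - 2*(1 - 5811682966)/2036329 = 122322 - 2*(-5811682965)/2036329 = 122322 - 1*(-11623365930/2036329) = 122322 + 11623365930/2036329 = 260711201868/2036329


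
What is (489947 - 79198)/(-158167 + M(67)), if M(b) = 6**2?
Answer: -410749/158131 ≈ -2.5975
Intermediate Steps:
M(b) = 36
(489947 - 79198)/(-158167 + M(67)) = (489947 - 79198)/(-158167 + 36) = 410749/(-158131) = 410749*(-1/158131) = -410749/158131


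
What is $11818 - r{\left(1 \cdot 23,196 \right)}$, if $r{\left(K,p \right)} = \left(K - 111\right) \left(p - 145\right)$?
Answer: $16306$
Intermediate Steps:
$r{\left(K,p \right)} = \left(-145 + p\right) \left(-111 + K\right)$ ($r{\left(K,p \right)} = \left(-111 + K\right) \left(-145 + p\right) = \left(-145 + p\right) \left(-111 + K\right)$)
$11818 - r{\left(1 \cdot 23,196 \right)} = 11818 - \left(16095 - 145 \cdot 1 \cdot 23 - 21756 + 1 \cdot 23 \cdot 196\right) = 11818 - \left(16095 - 3335 - 21756 + 23 \cdot 196\right) = 11818 - \left(16095 - 3335 - 21756 + 4508\right) = 11818 - -4488 = 11818 + 4488 = 16306$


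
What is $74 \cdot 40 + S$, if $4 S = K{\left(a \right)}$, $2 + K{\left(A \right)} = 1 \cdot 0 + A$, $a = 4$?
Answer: $\frac{5921}{2} \approx 2960.5$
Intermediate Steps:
$K{\left(A \right)} = -2 + A$ ($K{\left(A \right)} = -2 + \left(1 \cdot 0 + A\right) = -2 + \left(0 + A\right) = -2 + A$)
$S = \frac{1}{2}$ ($S = \frac{-2 + 4}{4} = \frac{1}{4} \cdot 2 = \frac{1}{2} \approx 0.5$)
$74 \cdot 40 + S = 74 \cdot 40 + \frac{1}{2} = 2960 + \frac{1}{2} = \frac{5921}{2}$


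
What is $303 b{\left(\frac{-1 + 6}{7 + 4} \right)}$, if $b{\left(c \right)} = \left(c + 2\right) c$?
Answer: $\frac{40905}{121} \approx 338.06$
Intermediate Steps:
$b{\left(c \right)} = c \left(2 + c\right)$ ($b{\left(c \right)} = \left(2 + c\right) c = c \left(2 + c\right)$)
$303 b{\left(\frac{-1 + 6}{7 + 4} \right)} = 303 \frac{-1 + 6}{7 + 4} \left(2 + \frac{-1 + 6}{7 + 4}\right) = 303 \cdot \frac{5}{11} \left(2 + \frac{5}{11}\right) = 303 \cdot 5 \cdot \frac{1}{11} \left(2 + 5 \cdot \frac{1}{11}\right) = 303 \frac{5 \left(2 + \frac{5}{11}\right)}{11} = 303 \cdot \frac{5}{11} \cdot \frac{27}{11} = 303 \cdot \frac{135}{121} = \frac{40905}{121}$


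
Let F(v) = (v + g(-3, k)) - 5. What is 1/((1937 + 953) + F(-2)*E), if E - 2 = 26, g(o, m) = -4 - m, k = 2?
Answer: 1/2526 ≈ 0.00039588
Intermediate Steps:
F(v) = -11 + v (F(v) = (v + (-4 - 1*2)) - 5 = (v + (-4 - 2)) - 5 = (v - 6) - 5 = (-6 + v) - 5 = -11 + v)
E = 28 (E = 2 + 26 = 28)
1/((1937 + 953) + F(-2)*E) = 1/((1937 + 953) + (-11 - 2)*28) = 1/(2890 - 13*28) = 1/(2890 - 364) = 1/2526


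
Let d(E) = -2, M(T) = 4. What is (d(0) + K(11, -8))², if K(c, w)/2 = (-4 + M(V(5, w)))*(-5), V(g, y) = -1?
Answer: 4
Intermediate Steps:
K(c, w) = 0 (K(c, w) = 2*((-4 + 4)*(-5)) = 2*(0*(-5)) = 2*0 = 0)
(d(0) + K(11, -8))² = (-2 + 0)² = (-2)² = 4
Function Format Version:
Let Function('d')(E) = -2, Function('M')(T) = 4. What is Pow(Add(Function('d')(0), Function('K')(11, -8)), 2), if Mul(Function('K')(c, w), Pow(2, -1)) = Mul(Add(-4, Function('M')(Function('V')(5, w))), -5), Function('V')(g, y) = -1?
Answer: 4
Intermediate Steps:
Function('K')(c, w) = 0 (Function('K')(c, w) = Mul(2, Mul(Add(-4, 4), -5)) = Mul(2, Mul(0, -5)) = Mul(2, 0) = 0)
Pow(Add(Function('d')(0), Function('K')(11, -8)), 2) = Pow(Add(-2, 0), 2) = Pow(-2, 2) = 4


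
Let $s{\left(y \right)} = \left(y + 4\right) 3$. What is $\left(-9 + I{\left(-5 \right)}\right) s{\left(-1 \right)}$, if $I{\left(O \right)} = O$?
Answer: $-126$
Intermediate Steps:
$s{\left(y \right)} = 12 + 3 y$ ($s{\left(y \right)} = \left(4 + y\right) 3 = 12 + 3 y$)
$\left(-9 + I{\left(-5 \right)}\right) s{\left(-1 \right)} = \left(-9 - 5\right) \left(12 + 3 \left(-1\right)\right) = - 14 \left(12 - 3\right) = \left(-14\right) 9 = -126$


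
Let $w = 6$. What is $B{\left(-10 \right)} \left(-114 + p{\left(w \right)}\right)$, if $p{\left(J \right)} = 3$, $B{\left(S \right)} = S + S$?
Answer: $2220$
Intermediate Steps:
$B{\left(S \right)} = 2 S$
$B{\left(-10 \right)} \left(-114 + p{\left(w \right)}\right) = 2 \left(-10\right) \left(-114 + 3\right) = \left(-20\right) \left(-111\right) = 2220$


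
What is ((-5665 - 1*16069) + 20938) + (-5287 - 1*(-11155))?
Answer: 5072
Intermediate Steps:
((-5665 - 1*16069) + 20938) + (-5287 - 1*(-11155)) = ((-5665 - 16069) + 20938) + (-5287 + 11155) = (-21734 + 20938) + 5868 = -796 + 5868 = 5072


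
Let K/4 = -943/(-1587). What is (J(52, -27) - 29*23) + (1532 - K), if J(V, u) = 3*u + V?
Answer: 57520/69 ≈ 833.62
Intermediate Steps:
K = 164/69 (K = 4*(-943/(-1587)) = 4*(-943*(-1/1587)) = 4*(41/69) = 164/69 ≈ 2.3768)
J(V, u) = V + 3*u
(J(52, -27) - 29*23) + (1532 - K) = ((52 + 3*(-27)) - 29*23) + (1532 - 1*164/69) = ((52 - 81) - 667) + (1532 - 164/69) = (-29 - 667) + 105544/69 = -696 + 105544/69 = 57520/69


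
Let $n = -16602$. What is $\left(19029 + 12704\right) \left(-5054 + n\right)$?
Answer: $-687209848$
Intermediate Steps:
$\left(19029 + 12704\right) \left(-5054 + n\right) = \left(19029 + 12704\right) \left(-5054 - 16602\right) = 31733 \left(-21656\right) = -687209848$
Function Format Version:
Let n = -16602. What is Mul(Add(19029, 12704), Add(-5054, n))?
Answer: -687209848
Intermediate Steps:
Mul(Add(19029, 12704), Add(-5054, n)) = Mul(Add(19029, 12704), Add(-5054, -16602)) = Mul(31733, -21656) = -687209848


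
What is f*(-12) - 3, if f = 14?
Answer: -171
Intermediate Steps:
f*(-12) - 3 = 14*(-12) - 3 = -168 - 3 = -171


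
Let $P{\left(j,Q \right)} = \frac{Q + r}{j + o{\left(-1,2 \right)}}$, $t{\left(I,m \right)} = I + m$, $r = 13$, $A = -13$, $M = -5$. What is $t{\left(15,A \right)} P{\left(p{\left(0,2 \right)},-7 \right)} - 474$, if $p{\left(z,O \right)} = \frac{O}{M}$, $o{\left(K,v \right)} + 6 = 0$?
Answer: $- \frac{3807}{8} \approx -475.88$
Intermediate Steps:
$o{\left(K,v \right)} = -6$ ($o{\left(K,v \right)} = -6 + 0 = -6$)
$p{\left(z,O \right)} = - \frac{O}{5}$ ($p{\left(z,O \right)} = \frac{O}{-5} = O \left(- \frac{1}{5}\right) = - \frac{O}{5}$)
$P{\left(j,Q \right)} = \frac{13 + Q}{-6 + j}$ ($P{\left(j,Q \right)} = \frac{Q + 13}{j - 6} = \frac{13 + Q}{-6 + j}$)
$t{\left(15,A \right)} P{\left(p{\left(0,2 \right)},-7 \right)} - 474 = \left(15 - 13\right) \frac{13 - 7}{-6 - \frac{2}{5}} - 474 = 2 \frac{1}{-6 - \frac{2}{5}} \cdot 6 - 474 = 2 \frac{1}{- \frac{32}{5}} \cdot 6 - 474 = 2 \left(\left(- \frac{5}{32}\right) 6\right) - 474 = 2 \left(- \frac{15}{16}\right) - 474 = - \frac{15}{8} - 474 = - \frac{3807}{8}$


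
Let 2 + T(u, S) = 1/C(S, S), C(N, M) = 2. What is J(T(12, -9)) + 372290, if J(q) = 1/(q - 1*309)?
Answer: 231192088/621 ≈ 3.7229e+5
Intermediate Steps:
T(u, S) = -3/2 (T(u, S) = -2 + 1/2 = -3/2)
J(q) = 1/(-309 + q) (J(q) = 1/(q - 309) = 1/(-309 + q))
J(T(12, -9)) + 372290 = 1/(-309 - 3/2) + 372290 = 1/(-621/2) + 372290 = -2/621 + 372290 = 231192088/621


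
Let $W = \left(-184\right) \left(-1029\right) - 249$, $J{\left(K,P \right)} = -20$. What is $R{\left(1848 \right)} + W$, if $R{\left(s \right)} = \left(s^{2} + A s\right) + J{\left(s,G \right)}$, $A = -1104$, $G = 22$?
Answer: $1563979$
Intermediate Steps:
$W = 189087$ ($W = 189336 - 249 = 189087$)
$R{\left(s \right)} = -20 + s^{2} - 1104 s$ ($R{\left(s \right)} = \left(s^{2} - 1104 s\right) - 20 = -20 + s^{2} - 1104 s$)
$R{\left(1848 \right)} + W = \left(-20 + 1848^{2} - 2040192\right) + 189087 = \left(-20 + 3415104 - 2040192\right) + 189087 = 1374892 + 189087 = 1563979$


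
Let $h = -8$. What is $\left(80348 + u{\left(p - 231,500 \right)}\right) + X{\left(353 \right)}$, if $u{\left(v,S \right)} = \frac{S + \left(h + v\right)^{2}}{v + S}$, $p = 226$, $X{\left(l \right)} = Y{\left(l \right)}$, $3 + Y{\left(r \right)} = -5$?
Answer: $\frac{13256323}{165} \approx 80341.0$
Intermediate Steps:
$Y{\left(r \right)} = -8$ ($Y{\left(r \right)} = -3 - 5 = -8$)
$X{\left(l \right)} = -8$
$u{\left(v,S \right)} = \frac{S + \left(-8 + v\right)^{2}}{S + v}$ ($u{\left(v,S \right)} = \frac{S + \left(-8 + v\right)^{2}}{v + S} = \frac{S + \left(-8 + v\right)^{2}}{S + v}$)
$\left(80348 + u{\left(p - 231,500 \right)}\right) + X{\left(353 \right)} = \left(80348 + \frac{500 + \left(-8 + \left(226 - 231\right)\right)^{2}}{500 + \left(226 - 231\right)}\right) - 8 = \left(80348 + \frac{500 + \left(-8 - 5\right)^{2}}{500 - 5}\right) - 8 = \left(80348 + \frac{500 + \left(-13\right)^{2}}{495}\right) - 8 = \left(80348 + \frac{500 + 169}{495}\right) - 8 = \left(80348 + \frac{1}{495} \cdot 669\right) - 8 = \left(80348 + \frac{223}{165}\right) - 8 = \frac{13257643}{165} - 8 = \frac{13256323}{165}$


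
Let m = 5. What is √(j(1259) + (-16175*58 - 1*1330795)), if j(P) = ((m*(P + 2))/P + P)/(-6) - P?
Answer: I*√3598791152353/1259 ≈ 1506.8*I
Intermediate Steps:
j(P) = -7*P/6 - (10 + 5*P)/(6*P) (j(P) = ((5*(P + 2))/P + P)/(-6) - P = ((5*(2 + P))/P + P)*(-⅙) - P = ((10 + 5*P)/P + P)*(-⅙) - P = (P + (10 + 5*P)/P)*(-⅙) - P = (-P/6 - (10 + 5*P)/(6*P)) - P = -7*P/6 - (10 + 5*P)/(6*P))
√(j(1259) + (-16175*58 - 1*1330795)) = √((⅙)*(-10 - 1*1259*(5 + 7*1259))/1259 + (-16175*58 - 1*1330795)) = √((⅙)*(1/1259)*(-10 - 1*1259*(5 + 8813)) + (-938150 - 1330795)) = √((⅙)*(1/1259)*(-10 - 1*1259*8818) - 2268945) = √((⅙)*(1/1259)*(-10 - 11101862) - 2268945) = √((⅙)*(1/1259)*(-11101872) - 2268945) = √(-1850312/1259 - 2268945) = √(-2858452067/1259) = I*√3598791152353/1259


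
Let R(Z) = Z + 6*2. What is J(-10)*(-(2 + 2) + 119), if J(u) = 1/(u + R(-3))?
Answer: -115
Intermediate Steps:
R(Z) = 12 + Z (R(Z) = Z + 12 = 12 + Z)
J(u) = 1/(9 + u) (J(u) = 1/(u + (12 - 3)) = 1/(u + 9) = 1/(9 + u))
J(-10)*(-(2 + 2) + 119) = (-(2 + 2) + 119)/(9 - 10) = (-1*4 + 119)/(-1) = -(-4 + 119) = -1*115 = -115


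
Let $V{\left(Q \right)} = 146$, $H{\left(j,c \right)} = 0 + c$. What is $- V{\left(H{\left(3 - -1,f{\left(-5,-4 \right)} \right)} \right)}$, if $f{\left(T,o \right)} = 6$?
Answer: $-146$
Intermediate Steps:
$H{\left(j,c \right)} = c$
$- V{\left(H{\left(3 - -1,f{\left(-5,-4 \right)} \right)} \right)} = \left(-1\right) 146 = -146$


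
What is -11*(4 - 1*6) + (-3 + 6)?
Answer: 25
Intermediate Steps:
-11*(4 - 1*6) + (-3 + 6) = -11*(4 - 6) + 3 = -11*(-2) + 3 = 22 + 3 = 25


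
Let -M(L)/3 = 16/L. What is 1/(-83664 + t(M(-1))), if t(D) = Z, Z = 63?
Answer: -1/83601 ≈ -1.1962e-5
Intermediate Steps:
M(L) = -48/L
t(D) = 63
1/(-83664 + t(M(-1))) = 1/(-83664 + 63) = 1/(-83601) = -1/83601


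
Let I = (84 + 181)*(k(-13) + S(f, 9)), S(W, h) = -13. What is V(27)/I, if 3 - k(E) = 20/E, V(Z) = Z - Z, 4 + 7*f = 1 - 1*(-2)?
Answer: 0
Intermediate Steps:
f = -⅐ (f = -4/7 + (1 - 1*(-2))/7 = -4/7 + (1 + 2)/7 = -4/7 + (⅐)*3 = -4/7 + 3/7 = -⅐ ≈ -0.14286)
V(Z) = 0
k(E) = 3 - 20/E
I = -29150/13 (I = (84 + 181)*((3 - 20/(-13)) - 13) = 265*((3 - 20*(-1/13)) - 13) = 265*((3 + 20/13) - 13) = 265*(59/13 - 13) = 265*(-110/13) = -29150/13 ≈ -2242.3)
V(27)/I = 0/(-29150/13) = 0*(-13/29150) = 0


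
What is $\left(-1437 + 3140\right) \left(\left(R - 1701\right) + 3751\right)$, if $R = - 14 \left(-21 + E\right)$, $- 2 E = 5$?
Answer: $4051437$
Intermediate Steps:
$E = - \frac{5}{2}$ ($E = \left(- \frac{1}{2}\right) 5 = - \frac{5}{2} \approx -2.5$)
$R = 329$ ($R = - 14 \left(-21 - \frac{5}{2}\right) = \left(-14\right) \left(- \frac{47}{2}\right) = 329$)
$\left(-1437 + 3140\right) \left(\left(R - 1701\right) + 3751\right) = \left(-1437 + 3140\right) \left(\left(329 - 1701\right) + 3751\right) = 1703 \left(\left(329 - 1701\right) + 3751\right) = 1703 \left(-1372 + 3751\right) = 1703 \cdot 2379 = 4051437$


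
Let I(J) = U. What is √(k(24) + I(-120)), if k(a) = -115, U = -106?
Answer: I*√221 ≈ 14.866*I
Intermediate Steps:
I(J) = -106
√(k(24) + I(-120)) = √(-115 - 106) = √(-221) = I*√221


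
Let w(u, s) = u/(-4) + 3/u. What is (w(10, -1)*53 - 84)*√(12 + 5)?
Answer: -1003*√17/5 ≈ -827.09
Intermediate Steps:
w(u, s) = 3/u - u/4 (w(u, s) = u*(-¼) + 3/u = -u/4 + 3/u = 3/u - u/4)
(w(10, -1)*53 - 84)*√(12 + 5) = ((3/10 - ¼*10)*53 - 84)*√(12 + 5) = ((3*(⅒) - 5/2)*53 - 84)*√17 = ((3/10 - 5/2)*53 - 84)*√17 = (-11/5*53 - 84)*√17 = (-583/5 - 84)*√17 = -1003*√17/5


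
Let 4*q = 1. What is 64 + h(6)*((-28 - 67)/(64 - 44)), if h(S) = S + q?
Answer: 549/16 ≈ 34.313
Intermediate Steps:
q = 1/4 (q = (1/4)*1 = 1/4 ≈ 0.25000)
h(S) = 1/4 + S (h(S) = S + 1/4 = 1/4 + S)
64 + h(6)*((-28 - 67)/(64 - 44)) = 64 + (1/4 + 6)*((-28 - 67)/(64 - 44)) = 64 + 25*(-95/20)/4 = 64 + 25*(-95*1/20)/4 = 64 + (25/4)*(-19/4) = 64 - 475/16 = 549/16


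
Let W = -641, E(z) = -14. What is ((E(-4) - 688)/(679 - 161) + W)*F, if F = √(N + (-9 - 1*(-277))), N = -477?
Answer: -166370*I*√209/259 ≈ -9286.4*I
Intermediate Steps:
F = I*√209 (F = √(-477 + (-9 - 1*(-277))) = √(-477 + (-9 + 277)) = √(-477 + 268) = √(-209) = I*√209 ≈ 14.457*I)
((E(-4) - 688)/(679 - 161) + W)*F = ((-14 - 688)/(679 - 161) - 641)*(I*√209) = (-702/518 - 641)*(I*√209) = (-702*1/518 - 641)*(I*√209) = (-351/259 - 641)*(I*√209) = -166370*I*√209/259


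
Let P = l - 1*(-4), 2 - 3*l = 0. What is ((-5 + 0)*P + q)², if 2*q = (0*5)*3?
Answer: 4900/9 ≈ 544.44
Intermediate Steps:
l = ⅔ (l = ⅔ - ⅓*0 = ⅔ + 0 = ⅔ ≈ 0.66667)
P = 14/3 (P = ⅔ - 1*(-4) = ⅔ + 4 = 14/3 ≈ 4.6667)
q = 0 (q = ((0*5)*3)/2 = (0*3)/2 = (½)*0 = 0)
((-5 + 0)*P + q)² = ((-5 + 0)*(14/3) + 0)² = (-5*14/3 + 0)² = (-70/3 + 0)² = (-70/3)² = 4900/9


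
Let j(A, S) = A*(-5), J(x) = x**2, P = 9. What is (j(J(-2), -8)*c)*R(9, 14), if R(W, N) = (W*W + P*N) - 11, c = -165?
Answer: 646800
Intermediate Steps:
j(A, S) = -5*A
R(W, N) = -11 + W**2 + 9*N (R(W, N) = (W*W + 9*N) - 11 = (W**2 + 9*N) - 11 = -11 + W**2 + 9*N)
(j(J(-2), -8)*c)*R(9, 14) = (-5*(-2)**2*(-165))*(-11 + 9**2 + 9*14) = (-5*4*(-165))*(-11 + 81 + 126) = -20*(-165)*196 = 3300*196 = 646800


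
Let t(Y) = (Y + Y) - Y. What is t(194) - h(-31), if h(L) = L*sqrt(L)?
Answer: 194 + 31*I*sqrt(31) ≈ 194.0 + 172.6*I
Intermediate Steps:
h(L) = L**(3/2)
t(Y) = Y (t(Y) = 2*Y - Y = Y)
t(194) - h(-31) = 194 - (-31)**(3/2) = 194 - (-31)*I*sqrt(31) = 194 + 31*I*sqrt(31)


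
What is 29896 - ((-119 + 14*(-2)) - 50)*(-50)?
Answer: 20046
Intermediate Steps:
29896 - ((-119 + 14*(-2)) - 50)*(-50) = 29896 - ((-119 - 28) - 50)*(-50) = 29896 - (-147 - 50)*(-50) = 29896 - (-197)*(-50) = 29896 - 1*9850 = 29896 - 9850 = 20046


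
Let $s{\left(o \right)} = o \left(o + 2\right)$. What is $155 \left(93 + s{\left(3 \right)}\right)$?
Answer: $16740$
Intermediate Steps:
$s{\left(o \right)} = o \left(2 + o\right)$
$155 \left(93 + s{\left(3 \right)}\right) = 155 \left(93 + 3 \left(2 + 3\right)\right) = 155 \left(93 + 3 \cdot 5\right) = 155 \left(93 + 15\right) = 155 \cdot 108 = 16740$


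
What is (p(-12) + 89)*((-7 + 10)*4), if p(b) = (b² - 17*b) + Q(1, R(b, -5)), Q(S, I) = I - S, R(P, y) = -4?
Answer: 5184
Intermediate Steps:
p(b) = -5 + b² - 17*b (p(b) = (b² - 17*b) + (-4 - 1*1) = (b² - 17*b) + (-4 - 1) = (b² - 17*b) - 5 = -5 + b² - 17*b)
(p(-12) + 89)*((-7 + 10)*4) = ((-5 + (-12)² - 17*(-12)) + 89)*((-7 + 10)*4) = ((-5 + 144 + 204) + 89)*(3*4) = (343 + 89)*12 = 432*12 = 5184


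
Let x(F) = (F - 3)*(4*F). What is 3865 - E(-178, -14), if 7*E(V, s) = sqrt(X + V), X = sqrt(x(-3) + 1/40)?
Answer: 3865 - sqrt(-17800 + 5*sqrt(28810))/70 ≈ 3865.0 - 1.86*I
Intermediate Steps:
x(F) = 4*F*(-3 + F) (x(F) = (-3 + F)*(4*F) = 4*F*(-3 + F))
X = sqrt(28810)/20 (X = sqrt(4*(-3)*(-3 - 3) + 1/40) = sqrt(4*(-3)*(-6) + 1/40) = sqrt(72 + 1/40) = sqrt(2881/40) = sqrt(28810)/20 ≈ 8.4868)
E(V, s) = sqrt(V + sqrt(28810)/20)/7 (E(V, s) = sqrt(sqrt(28810)/20 + V)/7 = sqrt(V + sqrt(28810)/20)/7)
3865 - E(-178, -14) = 3865 - sqrt(5*sqrt(28810) + 100*(-178))/70 = 3865 - sqrt(5*sqrt(28810) - 17800)/70 = 3865 - sqrt(-17800 + 5*sqrt(28810))/70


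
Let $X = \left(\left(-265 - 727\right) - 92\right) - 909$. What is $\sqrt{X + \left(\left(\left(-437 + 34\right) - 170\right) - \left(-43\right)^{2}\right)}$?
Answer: $i \sqrt{4415} \approx 66.445 i$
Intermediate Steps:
$X = -1993$ ($X = \left(-992 - 92\right) - 909 = -1084 - 909 = -1993$)
$\sqrt{X + \left(\left(\left(-437 + 34\right) - 170\right) - \left(-43\right)^{2}\right)} = \sqrt{-1993 + \left(\left(\left(-437 + 34\right) - 170\right) - \left(-43\right)^{2}\right)} = \sqrt{-1993 - 2422} = \sqrt{-4415} = i \sqrt{4415}$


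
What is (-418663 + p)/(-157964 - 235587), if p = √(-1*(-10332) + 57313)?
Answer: 418663/393551 - √67645/393551 ≈ 1.0631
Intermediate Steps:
p = √67645 (p = √(10332 + 57313) = √67645 ≈ 260.09)
(-418663 + p)/(-157964 - 235587) = (-418663 + √67645)/(-157964 - 235587) = (-418663 + √67645)/(-393551) = (-418663 + √67645)*(-1/393551) = 418663/393551 - √67645/393551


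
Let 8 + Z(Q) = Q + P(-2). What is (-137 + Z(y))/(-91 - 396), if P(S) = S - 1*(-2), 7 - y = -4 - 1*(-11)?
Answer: 145/487 ≈ 0.29774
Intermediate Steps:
y = 0 (y = 7 - (-4 - 1*(-11)) = 7 - (-4 + 11) = 7 - 1*7 = 7 - 7 = 0)
P(S) = 2 + S (P(S) = S + 2 = 2 + S)
Z(Q) = -8 + Q (Z(Q) = -8 + (Q + (2 - 2)) = -8 + (Q + 0) = -8 + Q)
(-137 + Z(y))/(-91 - 396) = (-137 + (-8 + 0))/(-91 - 396) = (-137 - 8)/(-487) = -145*(-1/487) = 145/487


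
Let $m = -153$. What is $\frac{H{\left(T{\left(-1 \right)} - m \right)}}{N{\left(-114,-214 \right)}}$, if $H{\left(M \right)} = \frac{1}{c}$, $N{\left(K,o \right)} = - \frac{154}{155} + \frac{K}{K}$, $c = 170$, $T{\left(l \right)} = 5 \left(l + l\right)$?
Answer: $\frac{31}{34} \approx 0.91177$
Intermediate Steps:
$T{\left(l \right)} = 10 l$ ($T{\left(l \right)} = 5 \cdot 2 l = 10 l$)
$N{\left(K,o \right)} = \frac{1}{155}$ ($N{\left(K,o \right)} = \left(-154\right) \frac{1}{155} + 1 = - \frac{154}{155} + 1 = \frac{1}{155}$)
$H{\left(M \right)} = \frac{1}{170}$
$\frac{H{\left(T{\left(-1 \right)} - m \right)}}{N{\left(-114,-214 \right)}} = \frac{\frac{1}{\frac{1}{155}}}{170} = \frac{1}{170} \cdot 155 = \frac{31}{34}$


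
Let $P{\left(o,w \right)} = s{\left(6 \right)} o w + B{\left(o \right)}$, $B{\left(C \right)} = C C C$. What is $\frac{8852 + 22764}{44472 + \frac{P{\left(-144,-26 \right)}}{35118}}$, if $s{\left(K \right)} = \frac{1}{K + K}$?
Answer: $\frac{46262112}{64949251} \approx 0.71228$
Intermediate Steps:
$B{\left(C \right)} = C^{3}$ ($B{\left(C \right)} = C^{2} C = C^{3}$)
$s{\left(K \right)} = \frac{1}{2 K}$
$P{\left(o,w \right)} = o^{3} + \frac{o w}{12}$ ($P{\left(o,w \right)} = \frac{1}{2 \cdot 6} o w + o^{3} = \frac{1}{2} \cdot \frac{1}{6} o w + o^{3} = \frac{o}{12} w + o^{3} = \frac{o w}{12} + o^{3} = o^{3} + \frac{o w}{12}$)
$\frac{8852 + 22764}{44472 + \frac{P{\left(-144,-26 \right)}}{35118}} = \frac{8852 + 22764}{44472 + \frac{\left(-144\right) \left(\left(-144\right)^{2} + \frac{1}{12} \left(-26\right)\right)}{35118}} = \frac{31616}{44472 + - 144 \left(20736 - \frac{13}{6}\right) \frac{1}{35118}} = \frac{31616}{44472 + \left(-144\right) \frac{124403}{6} \cdot \frac{1}{35118}} = \frac{31616}{44472 - \frac{497612}{5853}} = \frac{31616}{\frac{259797004}{5853}} = 31616 \cdot \frac{5853}{259797004} = \frac{46262112}{64949251}$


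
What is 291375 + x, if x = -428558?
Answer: -137183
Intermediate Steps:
291375 + x = 291375 - 428558 = -137183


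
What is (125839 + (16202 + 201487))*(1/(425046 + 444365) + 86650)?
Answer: 25879497457336728/869411 ≈ 2.9767e+10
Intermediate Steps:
(125839 + (16202 + 201487))*(1/(425046 + 444365) + 86650) = (125839 + 217689)*(1/869411 + 86650) = 343528*(1/869411 + 86650) = 343528*(75334463151/869411) = 25879497457336728/869411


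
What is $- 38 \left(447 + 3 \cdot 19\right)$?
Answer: $-19152$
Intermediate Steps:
$- 38 \left(447 + 3 \cdot 19\right) = - 38 \left(447 + 57\right) = \left(-38\right) 504 = -19152$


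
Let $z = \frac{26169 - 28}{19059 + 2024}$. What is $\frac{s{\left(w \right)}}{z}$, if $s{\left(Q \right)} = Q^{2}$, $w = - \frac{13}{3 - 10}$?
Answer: $\frac{3563027}{1280909} \approx 2.7816$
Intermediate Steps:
$w = \frac{13}{7}$ ($w = - \frac{13}{-7} = \left(-13\right) \left(- \frac{1}{7}\right) = \frac{13}{7} \approx 1.8571$)
$z = \frac{26141}{21083} \approx 1.2399$
$\frac{s{\left(w \right)}}{z} = \frac{\left(\frac{13}{7}\right)^{2}}{\frac{26141}{21083}} = \frac{169}{49} \cdot \frac{21083}{26141} = \frac{3563027}{1280909}$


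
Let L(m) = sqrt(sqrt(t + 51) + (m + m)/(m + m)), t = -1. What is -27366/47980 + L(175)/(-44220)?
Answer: -13683/23990 - sqrt(1 + 5*sqrt(2))/44220 ≈ -0.57043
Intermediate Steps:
L(m) = sqrt(1 + 5*sqrt(2)) (L(m) = sqrt(sqrt(-1 + 51) + (m + m)/(m + m)) = sqrt(sqrt(50) + (2*m)/((2*m))) = sqrt(5*sqrt(2) + (2*m)*(1/(2*m))) = sqrt(5*sqrt(2) + 1) = sqrt(1 + 5*sqrt(2)))
-27366/47980 + L(175)/(-44220) = -27366/47980 + sqrt(1 + 5*sqrt(2))/(-44220) = -27366*1/47980 + sqrt(1 + 5*sqrt(2))*(-1/44220) = -13683/23990 - sqrt(1 + 5*sqrt(2))/44220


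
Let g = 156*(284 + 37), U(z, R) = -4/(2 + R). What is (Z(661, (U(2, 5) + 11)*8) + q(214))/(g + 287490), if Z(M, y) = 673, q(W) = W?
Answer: 887/337566 ≈ 0.0026276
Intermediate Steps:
g = 50076 (g = 156*321 = 50076)
(Z(661, (U(2, 5) + 11)*8) + q(214))/(g + 287490) = (673 + 214)/(50076 + 287490) = 887/337566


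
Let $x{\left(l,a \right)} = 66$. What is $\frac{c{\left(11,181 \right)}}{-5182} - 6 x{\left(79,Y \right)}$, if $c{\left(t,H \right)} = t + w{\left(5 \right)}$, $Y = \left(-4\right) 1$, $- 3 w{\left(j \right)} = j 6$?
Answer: $- \frac{2052073}{5182} \approx -396.0$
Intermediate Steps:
$w{\left(j \right)} = - 2 j$ ($w{\left(j \right)} = - \frac{j 6}{3} = - \frac{6 j}{3} = - 2 j$)
$Y = -4$
$c{\left(t,H \right)} = -10 + t$ ($c{\left(t,H \right)} = t - 10 = -10 + t$)
$\frac{c{\left(11,181 \right)}}{-5182} - 6 x{\left(79,Y \right)} = \frac{-10 + 11}{-5182} - 6 \cdot 66 = 1 \left(- \frac{1}{5182}\right) - 396 = - \frac{1}{5182} - 396 = - \frac{2052073}{5182}$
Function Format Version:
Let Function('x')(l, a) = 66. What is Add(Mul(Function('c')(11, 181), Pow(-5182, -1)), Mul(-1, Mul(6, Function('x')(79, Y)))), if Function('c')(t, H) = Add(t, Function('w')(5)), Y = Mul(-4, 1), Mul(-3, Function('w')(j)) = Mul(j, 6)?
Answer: Rational(-2052073, 5182) ≈ -396.00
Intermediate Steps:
Function('w')(j) = Mul(-2, j) (Function('w')(j) = Mul(Rational(-1, 3), Mul(j, 6)) = Mul(Rational(-1, 3), Mul(6, j)) = Mul(-2, j))
Y = -4
Function('c')(t, H) = Add(-10, t) (Function('c')(t, H) = Add(t, Mul(-2, 5)) = Add(t, -10) = Add(-10, t))
Add(Mul(Function('c')(11, 181), Pow(-5182, -1)), Mul(-1, Mul(6, Function('x')(79, Y)))) = Add(Mul(Add(-10, 11), Pow(-5182, -1)), Mul(-1, Mul(6, 66))) = Add(Mul(1, Rational(-1, 5182)), Mul(-1, 396)) = Add(Rational(-1, 5182), -396) = Rational(-2052073, 5182)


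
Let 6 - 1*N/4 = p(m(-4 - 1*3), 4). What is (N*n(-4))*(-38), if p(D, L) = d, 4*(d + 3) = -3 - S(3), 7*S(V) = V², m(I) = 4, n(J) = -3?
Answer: 32148/7 ≈ 4592.6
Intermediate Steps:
S(V) = V²/7
d = -57/14 (d = -3 + (-3 - 3²/7)/4 = -3 + (-3 - 9/7)/4 = -3 + (¼)*(-30/7) = -3 - 15/14 = -57/14 ≈ -4.0714)
p(D, L) = -57/14
N = 282/7 (N = 24 - 4*(-57/14) = 24 + 114/7 = 282/7 ≈ 40.286)
(N*n(-4))*(-38) = ((282/7)*(-3))*(-38) = -846/7*(-38) = 32148/7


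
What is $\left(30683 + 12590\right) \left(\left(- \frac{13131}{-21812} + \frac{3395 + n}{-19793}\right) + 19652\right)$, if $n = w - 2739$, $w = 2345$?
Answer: $\frac{367147712742700719}{431724916} \approx 8.5042 \cdot 10^{8}$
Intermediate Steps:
$n = -394$ ($n = 2345 - 2739 = -394$)
$\left(30683 + 12590\right) \left(\left(- \frac{13131}{-21812} + \frac{3395 + n}{-19793}\right) + 19652\right) = \left(30683 + 12590\right) \left(\left(- \frac{13131}{-21812} + \frac{3395 - 394}{-19793}\right) + 19652\right) = 43273 \left(\left(\left(-13131\right) \left(- \frac{1}{21812}\right) + 3001 \left(- \frac{1}{19793}\right)\right) + 19652\right) = 43273 \left(\left(\frac{13131}{21812} - \frac{3001}{19793}\right) + 19652\right) = 43273 \left(\frac{194444071}{431724916} + 19652\right) = 43273 \cdot \frac{8484452493303}{431724916} = \frac{367147712742700719}{431724916}$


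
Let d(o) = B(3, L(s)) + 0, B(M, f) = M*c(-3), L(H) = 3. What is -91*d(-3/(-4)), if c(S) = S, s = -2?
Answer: 819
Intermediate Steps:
B(M, f) = -3*M (B(M, f) = M*(-3) = -3*M)
d(o) = -9 (d(o) = -3*3 + 0 = -9 + 0 = -9)
-91*d(-3/(-4)) = -91*(-9) = 819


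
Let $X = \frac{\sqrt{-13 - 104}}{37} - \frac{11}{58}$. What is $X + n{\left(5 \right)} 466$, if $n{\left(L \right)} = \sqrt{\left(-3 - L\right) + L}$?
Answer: $- \frac{11}{58} + 466 i \sqrt{3} + \frac{3 i \sqrt{13}}{37} \approx -0.18966 + 807.43 i$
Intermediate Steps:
$n{\left(L \right)} = i \sqrt{3}$ ($n{\left(L \right)} = \sqrt{-3} = i \sqrt{3}$)
$X = - \frac{11}{58} + \frac{3 i \sqrt{13}}{37}$ ($X = \sqrt{-117} \cdot \frac{1}{37} - \frac{11}{58} = 3 i \sqrt{13} \cdot \frac{1}{37} - \frac{11}{58} = \frac{3 i \sqrt{13}}{37} - \frac{11}{58} = - \frac{11}{58} + \frac{3 i \sqrt{13}}{37} \approx -0.18966 + 0.29234 i$)
$X + n{\left(5 \right)} 466 = \left(- \frac{11}{58} + \frac{3 i \sqrt{13}}{37}\right) + i \sqrt{3} \cdot 466 = \left(- \frac{11}{58} + \frac{3 i \sqrt{13}}{37}\right) + 466 i \sqrt{3} = - \frac{11}{58} + 466 i \sqrt{3} + \frac{3 i \sqrt{13}}{37}$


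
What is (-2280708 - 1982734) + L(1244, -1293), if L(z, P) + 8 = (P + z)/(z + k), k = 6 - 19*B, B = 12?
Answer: -622463707/146 ≈ -4.2634e+6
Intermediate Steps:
k = -222 (k = 6 - 19*12 = 6 - 228 = -222)
L(z, P) = -8 + (P + z)/(-222 + z) (L(z, P) = -8 + (P + z)/(z - 222) = -8 + (P + z)/(-222 + z))
(-2280708 - 1982734) + L(1244, -1293) = (-2280708 - 1982734) + (1776 - 1293 - 7*1244)/(-222 + 1244) = -4263442 + (1776 - 1293 - 8708)/1022 = -4263442 + (1/1022)*(-8225) = -4263442 - 1175/146 = -622463707/146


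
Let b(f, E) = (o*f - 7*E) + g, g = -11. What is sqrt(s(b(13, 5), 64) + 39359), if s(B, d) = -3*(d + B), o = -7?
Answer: sqrt(39578) ≈ 198.94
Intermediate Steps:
b(f, E) = -11 - 7*E - 7*f (b(f, E) = (-7*f - 7*E) - 11 = (-7*E - 7*f) - 11 = -11 - 7*E - 7*f)
s(B, d) = -3*B - 3*d (s(B, d) = -3*(B + d) = -3*B - 3*d)
sqrt(s(b(13, 5), 64) + 39359) = sqrt((-3*(-11 - 7*5 - 7*13) - 3*64) + 39359) = sqrt((-3*(-11 - 35 - 91) - 192) + 39359) = sqrt((-3*(-137) - 192) + 39359) = sqrt((411 - 192) + 39359) = sqrt(219 + 39359) = sqrt(39578)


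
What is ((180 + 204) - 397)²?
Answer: 169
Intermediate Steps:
((180 + 204) - 397)² = (384 - 397)² = (-13)² = 169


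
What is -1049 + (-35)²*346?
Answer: 422801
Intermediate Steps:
-1049 + (-35)²*346 = -1049 + 1225*346 = -1049 + 423850 = 422801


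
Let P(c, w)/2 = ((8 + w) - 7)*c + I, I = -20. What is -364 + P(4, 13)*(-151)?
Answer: -11236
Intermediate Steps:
P(c, w) = -40 + 2*c*(1 + w) (P(c, w) = 2*(((8 + w) - 7)*c - 20) = 2*((1 + w)*c - 20) = 2*(c*(1 + w) - 20) = 2*(-20 + c*(1 + w)) = -40 + 2*c*(1 + w))
-364 + P(4, 13)*(-151) = -364 + (-40 + 2*4 + 2*4*13)*(-151) = -364 + (-40 + 8 + 104)*(-151) = -364 + 72*(-151) = -364 - 10872 = -11236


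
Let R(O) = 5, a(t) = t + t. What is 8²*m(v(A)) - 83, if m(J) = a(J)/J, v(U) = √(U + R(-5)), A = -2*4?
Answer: 45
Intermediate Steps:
a(t) = 2*t
A = -8
v(U) = √(5 + U) (v(U) = √(U + 5) = √(5 + U))
m(J) = 2 (m(J) = (2*J)/J = 2)
8²*m(v(A)) - 83 = 8²*2 - 83 = 64*2 - 83 = 128 - 83 = 45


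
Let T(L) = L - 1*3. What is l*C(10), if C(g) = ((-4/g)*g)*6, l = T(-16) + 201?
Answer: -4368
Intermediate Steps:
T(L) = -3 + L (T(L) = L - 3 = -3 + L)
l = 182 (l = (-3 - 16) + 201 = -19 + 201 = 182)
C(g) = -24 (C(g) = -4*6 = -24)
l*C(10) = 182*(-24) = -4368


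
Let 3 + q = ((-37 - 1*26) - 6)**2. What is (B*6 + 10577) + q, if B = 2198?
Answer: 28523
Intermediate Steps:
q = 4758 (q = -3 + ((-37 - 1*26) - 6)**2 = -3 + ((-37 - 26) - 6)**2 = -3 + (-63 - 6)**2 = -3 + (-69)**2 = -3 + 4761 = 4758)
(B*6 + 10577) + q = (2198*6 + 10577) + 4758 = (13188 + 10577) + 4758 = 23765 + 4758 = 28523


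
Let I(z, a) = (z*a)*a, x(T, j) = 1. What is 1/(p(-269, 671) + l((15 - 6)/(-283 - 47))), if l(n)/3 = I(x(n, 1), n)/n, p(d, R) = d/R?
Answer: -6710/3239 ≈ -2.0716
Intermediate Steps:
I(z, a) = z*a² (I(z, a) = (a*z)*a = z*a²)
l(n) = 3*n (l(n) = 3*((1*n²)/n) = 3*(n²/n) = 3*n)
1/(p(-269, 671) + l((15 - 6)/(-283 - 47))) = 1/(-269/671 + 3*((15 - 6)/(-283 - 47))) = 1/(-269*1/671 + 3*(9/(-330))) = 1/(-269/671 + 3*(9*(-1/330))) = 1/(-269/671 + 3*(-3/110)) = 1/(-269/671 - 9/110) = 1/(-3239/6710) = -6710/3239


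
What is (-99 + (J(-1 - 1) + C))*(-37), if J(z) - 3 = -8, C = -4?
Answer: 3996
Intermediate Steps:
J(z) = -5 (J(z) = 3 - 8 = -5)
(-99 + (J(-1 - 1) + C))*(-37) = (-99 + (-5 - 4))*(-37) = (-99 - 9)*(-37) = -108*(-37) = 3996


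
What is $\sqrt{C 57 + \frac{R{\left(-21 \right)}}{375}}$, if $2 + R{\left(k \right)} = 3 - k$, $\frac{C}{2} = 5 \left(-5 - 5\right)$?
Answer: $\frac{7 i \sqrt{654330}}{75} \approx 75.498 i$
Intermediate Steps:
$C = -100$ ($C = 2 \cdot 5 \left(-5 - 5\right) = 2 \cdot 5 \left(-10\right) = 2 \left(-50\right) = -100$)
$R{\left(k \right)} = 1 - k$ ($R{\left(k \right)} = -2 - \left(-3 + k\right) = 1 - k$)
$\sqrt{C 57 + \frac{R{\left(-21 \right)}}{375}} = \sqrt{\left(-100\right) 57 + \frac{1 - -21}{375}} = \sqrt{-5700 + \left(1 + 21\right) \frac{1}{375}} = \sqrt{-5700 + 22 \cdot \frac{1}{375}} = \sqrt{-5700 + \frac{22}{375}} = \sqrt{- \frac{2137478}{375}} = \frac{7 i \sqrt{654330}}{75}$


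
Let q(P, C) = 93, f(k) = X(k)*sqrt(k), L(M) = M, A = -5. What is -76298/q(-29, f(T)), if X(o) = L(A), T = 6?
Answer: -76298/93 ≈ -820.41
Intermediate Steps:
X(o) = -5
f(k) = -5*sqrt(k)
-76298/q(-29, f(T)) = -76298/93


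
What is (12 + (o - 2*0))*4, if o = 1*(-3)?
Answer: 36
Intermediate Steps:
o = -3
(12 + (o - 2*0))*4 = (12 + (-3 - 2*0))*4 = (12 + (-3 + 0))*4 = (12 - 3)*4 = 9*4 = 36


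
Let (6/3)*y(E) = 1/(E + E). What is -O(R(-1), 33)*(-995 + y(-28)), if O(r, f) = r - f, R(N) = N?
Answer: -1894497/56 ≈ -33830.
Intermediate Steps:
y(E) = 1/(4*E) (y(E) = 1/(2*(E + E)) = 1/(2*((2*E))) = (1/(2*E))/2 = 1/(4*E))
-O(R(-1), 33)*(-995 + y(-28)) = -(-1 - 1*33)*(-995 + (¼)/(-28)) = -(-1 - 33)*(-995 + (¼)*(-1/28)) = -(-34)*(-995 - 1/112) = -(-34)*(-111441)/112 = -1*1894497/56 = -1894497/56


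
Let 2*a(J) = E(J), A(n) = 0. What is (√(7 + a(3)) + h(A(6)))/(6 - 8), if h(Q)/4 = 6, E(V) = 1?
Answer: -12 - √30/4 ≈ -13.369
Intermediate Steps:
a(J) = ½ (a(J) = (½)*1 = ½)
h(Q) = 24 (h(Q) = 4*6 = 24)
(√(7 + a(3)) + h(A(6)))/(6 - 8) = (√(7 + ½) + 24)/(6 - 8) = (√(15/2) + 24)/(-2) = (√30/2 + 24)*(-½) = (24 + √30/2)*(-½) = -12 - √30/4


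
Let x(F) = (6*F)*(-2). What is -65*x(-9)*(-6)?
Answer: 42120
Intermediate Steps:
x(F) = -12*F
-65*x(-9)*(-6) = -(-780)*(-9)*(-6) = -65*108*(-6) = -7020*(-6) = 42120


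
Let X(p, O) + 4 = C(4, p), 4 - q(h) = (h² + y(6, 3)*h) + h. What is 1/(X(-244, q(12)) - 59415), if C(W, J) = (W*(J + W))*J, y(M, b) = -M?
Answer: 1/174821 ≈ 5.7201e-6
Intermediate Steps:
q(h) = 4 - h² + 5*h (q(h) = 4 - ((h² + (-1*6)*h) + h) = 4 - ((h² - 6*h) + h) = 4 - (h² - 5*h) = 4 + (-h² + 5*h) = 4 - h² + 5*h)
C(W, J) = J*W*(J + W)
X(p, O) = -4 + 4*p*(4 + p) (X(p, O) = -4 + p*4*(p + 4) = -4 + p*4*(4 + p) = -4 + 4*p*(4 + p))
1/(X(-244, q(12)) - 59415) = 1/((-4 + 4*(-244)*(4 - 244)) - 59415) = 1/((-4 + 4*(-244)*(-240)) - 59415) = 1/((-4 + 234240) - 59415) = 1/(234236 - 59415) = 1/174821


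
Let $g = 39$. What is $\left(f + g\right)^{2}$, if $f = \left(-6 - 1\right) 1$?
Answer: $1024$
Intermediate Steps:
$f = -7$ ($f = \left(-7\right) 1 = -7$)
$\left(f + g\right)^{2} = \left(-7 + 39\right)^{2} = 32^{2} = 1024$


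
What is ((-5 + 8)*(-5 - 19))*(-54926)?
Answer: 3954672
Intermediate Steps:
((-5 + 8)*(-5 - 19))*(-54926) = (3*(-24))*(-54926) = -72*(-54926) = 3954672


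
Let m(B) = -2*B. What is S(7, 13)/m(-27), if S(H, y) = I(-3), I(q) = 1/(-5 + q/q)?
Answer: -1/216 ≈ -0.0046296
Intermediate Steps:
I(q) = -¼ (I(q) = 1/(-5 + 1) = 1/(-4) = -¼)
S(H, y) = -¼
S(7, 13)/m(-27) = -1/(4*((-2*(-27)))) = -¼/54 = -¼*1/54 = -1/216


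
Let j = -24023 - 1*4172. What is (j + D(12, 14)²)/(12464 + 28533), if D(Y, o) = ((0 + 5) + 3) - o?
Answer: -28159/40997 ≈ -0.68686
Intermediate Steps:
D(Y, o) = 8 - o (D(Y, o) = (5 + 3) - o = 8 - o)
j = -28195 (j = -24023 - 4172 = -28195)
(j + D(12, 14)²)/(12464 + 28533) = (-28195 + (8 - 1*14)²)/(12464 + 28533) = (-28195 + (8 - 14)²)/40997 = (-28195 + (-6)²)*(1/40997) = (-28195 + 36)*(1/40997) = -28159*1/40997 = -28159/40997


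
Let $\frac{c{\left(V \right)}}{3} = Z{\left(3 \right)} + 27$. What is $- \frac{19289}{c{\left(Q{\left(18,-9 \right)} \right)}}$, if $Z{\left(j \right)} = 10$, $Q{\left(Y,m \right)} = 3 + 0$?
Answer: $- \frac{19289}{111} \approx -173.77$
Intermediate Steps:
$Q{\left(Y,m \right)} = 3$
$c{\left(V \right)} = 111$ ($c{\left(V \right)} = 3 \left(10 + 27\right) = 3 \cdot 37 = 111$)
$- \frac{19289}{c{\left(Q{\left(18,-9 \right)} \right)}} = - \frac{19289}{111}$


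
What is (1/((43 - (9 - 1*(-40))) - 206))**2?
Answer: 1/44944 ≈ 2.2250e-5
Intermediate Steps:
(1/((43 - (9 - 1*(-40))) - 206))**2 = (1/((43 - (9 + 40)) - 206))**2 = (1/((43 - 1*49) - 206))**2 = (1/((43 - 49) - 206))**2 = (1/(-6 - 206))**2 = (1/(-212))**2 = (-1/212)**2 = 1/44944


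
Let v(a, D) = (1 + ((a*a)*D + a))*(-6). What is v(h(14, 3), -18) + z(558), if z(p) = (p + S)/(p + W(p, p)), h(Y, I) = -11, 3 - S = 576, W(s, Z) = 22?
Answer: 1522845/116 ≈ 13128.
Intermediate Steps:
S = -573 (S = 3 - 1*576 = 3 - 576 = -573)
z(p) = (-573 + p)/(22 + p) (z(p) = (p - 573)/(p + 22) = (-573 + p)/(22 + p))
v(a, D) = -6 - 6*a - 6*D*a² (v(a, D) = (1 + (a²*D + a))*(-6) = (1 + (D*a² + a))*(-6) = (1 + (a + D*a²))*(-6) = (1 + a + D*a²)*(-6) = -6 - 6*a - 6*D*a²)
v(h(14, 3), -18) + z(558) = (-6 - 6*(-11) - 6*(-18)*(-11)²) + (-573 + 558)/(22 + 558) = (-6 + 66 - 6*(-18)*121) - 15/580 = (-6 + 66 + 13068) + (1/580)*(-15) = 13128 - 3/116 = 1522845/116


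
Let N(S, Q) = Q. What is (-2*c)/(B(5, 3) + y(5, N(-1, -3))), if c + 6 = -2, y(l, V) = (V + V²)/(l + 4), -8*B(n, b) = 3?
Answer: 384/7 ≈ 54.857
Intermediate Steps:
B(n, b) = -3/8 (B(n, b) = -⅛*3 = -3/8)
y(l, V) = (V + V²)/(4 + l)
c = -8 (c = -6 - 2 = -8)
(-2*c)/(B(5, 3) + y(5, N(-1, -3))) = (-2*(-8))/(-3/8 - 3*(1 - 3)/(4 + 5)) = 16/(-3/8 - 3*(-2)/9) = 16/(-3/8 - 3*⅑*(-2)) = 16/(-3/8 + ⅔) = 16/(7/24) = 16*(24/7) = 384/7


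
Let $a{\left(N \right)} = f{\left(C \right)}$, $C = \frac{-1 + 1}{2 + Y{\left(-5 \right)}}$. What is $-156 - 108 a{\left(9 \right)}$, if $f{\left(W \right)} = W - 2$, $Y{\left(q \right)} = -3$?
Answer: $60$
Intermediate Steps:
$C = 0$ ($C = \frac{-1 + 1}{2 - 3} = \frac{0}{-1} = 0 \left(-1\right) = 0$)
$f{\left(W \right)} = -2 + W$
$a{\left(N \right)} = -2$ ($a{\left(N \right)} = -2 + 0 = -2$)
$-156 - 108 a{\left(9 \right)} = -156 - -216 = -156 + 216 = 60$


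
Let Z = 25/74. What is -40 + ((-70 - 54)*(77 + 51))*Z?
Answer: -199880/37 ≈ -5402.2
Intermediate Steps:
Z = 25/74 (Z = 25*(1/74) = 25/74 ≈ 0.33784)
-40 + ((-70 - 54)*(77 + 51))*Z = -40 + ((-70 - 54)*(77 + 51))*(25/74) = -40 - 124*128*(25/74) = -40 - 15872*25/74 = -40 - 198400/37 = -199880/37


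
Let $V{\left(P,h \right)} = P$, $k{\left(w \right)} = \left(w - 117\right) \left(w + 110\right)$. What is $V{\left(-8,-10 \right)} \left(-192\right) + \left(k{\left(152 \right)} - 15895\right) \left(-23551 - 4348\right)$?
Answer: $187622311$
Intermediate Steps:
$k{\left(w \right)} = \left(-117 + w\right) \left(110 + w\right)$
$V{\left(-8,-10 \right)} \left(-192\right) + \left(k{\left(152 \right)} - 15895\right) \left(-23551 - 4348\right) = \left(-8\right) \left(-192\right) + \left(\left(-12870 + 152^{2} - 1064\right) - 15895\right) \left(-23551 - 4348\right) = 1536 + \left(\left(-12870 + 23104 - 1064\right) - 15895\right) \left(-27899\right) = 1536 + \left(9170 - 15895\right) \left(-27899\right) = 1536 - -187620775 = 1536 + 187620775 = 187622311$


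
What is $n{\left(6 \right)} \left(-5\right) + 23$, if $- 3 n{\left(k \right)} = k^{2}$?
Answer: $83$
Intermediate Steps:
$n{\left(k \right)} = - \frac{k^{2}}{3}$
$n{\left(6 \right)} \left(-5\right) + 23 = - \frac{6^{2}}{3} \left(-5\right) + 23 = \left(- \frac{1}{3}\right) 36 \left(-5\right) + 23 = \left(-12\right) \left(-5\right) + 23 = 60 + 23 = 83$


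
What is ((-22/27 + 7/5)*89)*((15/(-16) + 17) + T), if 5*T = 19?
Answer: 11172259/10800 ≈ 1034.5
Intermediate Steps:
T = 19/5 (T = (1/5)*19 = 19/5 ≈ 3.8000)
((-22/27 + 7/5)*89)*((15/(-16) + 17) + T) = ((-22/27 + 7/5)*89)*((15/(-16) + 17) + 19/5) = ((-22*1/27 + 7*(1/5))*89)*((15*(-1/16) + 17) + 19/5) = ((-22/27 + 7/5)*89)*((-15/16 + 17) + 19/5) = ((79/135)*89)*(257/16 + 19/5) = (7031/135)*(1589/80) = 11172259/10800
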